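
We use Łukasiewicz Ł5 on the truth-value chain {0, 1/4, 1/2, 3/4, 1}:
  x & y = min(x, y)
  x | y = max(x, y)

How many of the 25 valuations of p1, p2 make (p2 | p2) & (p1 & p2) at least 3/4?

4

value 1: 1 assignment (counts)
value 3/4: 3 assignments (counts)
value 1/2: 5 assignments
value 1/4: 7 assignments
value 0: 9 assignments
So 4 of the 25 assignments meet the threshold.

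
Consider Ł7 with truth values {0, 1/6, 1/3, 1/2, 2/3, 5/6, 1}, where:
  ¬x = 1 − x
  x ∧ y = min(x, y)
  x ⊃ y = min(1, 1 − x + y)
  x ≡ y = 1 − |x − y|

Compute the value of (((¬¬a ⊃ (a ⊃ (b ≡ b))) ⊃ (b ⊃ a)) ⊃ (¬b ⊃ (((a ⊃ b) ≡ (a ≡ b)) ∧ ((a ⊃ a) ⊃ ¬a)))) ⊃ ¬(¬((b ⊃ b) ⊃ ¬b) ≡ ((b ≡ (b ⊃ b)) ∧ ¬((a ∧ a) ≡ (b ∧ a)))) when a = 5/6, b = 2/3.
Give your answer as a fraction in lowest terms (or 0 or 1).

¬a = ¬5/6 = 1/6
¬¬a = ¬1/6 = 5/6
b ≡ b = 2/3 ≡ 2/3 = 1
a ⊃ (b ≡ b) = 5/6 ⊃ 1 = 1
¬¬a ⊃ (a ⊃ (b ≡ b)) = 5/6 ⊃ 1 = 1
b ⊃ a = 2/3 ⊃ 5/6 = 1
(¬¬a ⊃ (a ⊃ (b ≡ b))) ⊃ (b ⊃ a) = 1 ⊃ 1 = 1
¬b = ¬2/3 = 1/3
a ⊃ b = 5/6 ⊃ 2/3 = 5/6
a ≡ b = 5/6 ≡ 2/3 = 5/6
(a ⊃ b) ≡ (a ≡ b) = 5/6 ≡ 5/6 = 1
a ⊃ a = 5/6 ⊃ 5/6 = 1
¬a = ¬5/6 = 1/6
(a ⊃ a) ⊃ ¬a = 1 ⊃ 1/6 = 1/6
((a ⊃ b) ≡ (a ≡ b)) ∧ ((a ⊃ a) ⊃ ¬a) = 1 ∧ 1/6 = 1/6
¬b ⊃ (((a ⊃ b) ≡ (a ≡ b)) ∧ ((a ⊃ a) ⊃ ¬a)) = 1/3 ⊃ 1/6 = 5/6
((¬¬a ⊃ (a ⊃ (b ≡ b))) ⊃ (b ⊃ a)) ⊃ (¬b ⊃ (((a ⊃ b) ≡ (a ≡ b)) ∧ ((a ⊃ a) ⊃ ¬a))) = 1 ⊃ 5/6 = 5/6
b ⊃ b = 2/3 ⊃ 2/3 = 1
¬b = ¬2/3 = 1/3
(b ⊃ b) ⊃ ¬b = 1 ⊃ 1/3 = 1/3
¬((b ⊃ b) ⊃ ¬b) = ¬1/3 = 2/3
b ⊃ b = 2/3 ⊃ 2/3 = 1
b ≡ (b ⊃ b) = 2/3 ≡ 1 = 2/3
a ∧ a = 5/6 ∧ 5/6 = 5/6
b ∧ a = 2/3 ∧ 5/6 = 2/3
(a ∧ a) ≡ (b ∧ a) = 5/6 ≡ 2/3 = 5/6
¬((a ∧ a) ≡ (b ∧ a)) = ¬5/6 = 1/6
(b ≡ (b ⊃ b)) ∧ ¬((a ∧ a) ≡ (b ∧ a)) = 2/3 ∧ 1/6 = 1/6
¬((b ⊃ b) ⊃ ¬b) ≡ ((b ≡ (b ⊃ b)) ∧ ¬((a ∧ a) ≡ (b ∧ a))) = 2/3 ≡ 1/6 = 1/2
¬(¬((b ⊃ b) ⊃ ¬b) ≡ ((b ≡ (b ⊃ b)) ∧ ¬((a ∧ a) ≡ (b ∧ a)))) = ¬1/2 = 1/2
(((¬¬a ⊃ (a ⊃ (b ≡ b))) ⊃ (b ⊃ a)) ⊃ (¬b ⊃ (((a ⊃ b) ≡ (a ≡ b)) ∧ ((a ⊃ a) ⊃ ¬a)))) ⊃ ¬(¬((b ⊃ b) ⊃ ¬b) ≡ ((b ≡ (b ⊃ b)) ∧ ¬((a ∧ a) ≡ (b ∧ a)))) = 5/6 ⊃ 1/2 = 2/3

2/3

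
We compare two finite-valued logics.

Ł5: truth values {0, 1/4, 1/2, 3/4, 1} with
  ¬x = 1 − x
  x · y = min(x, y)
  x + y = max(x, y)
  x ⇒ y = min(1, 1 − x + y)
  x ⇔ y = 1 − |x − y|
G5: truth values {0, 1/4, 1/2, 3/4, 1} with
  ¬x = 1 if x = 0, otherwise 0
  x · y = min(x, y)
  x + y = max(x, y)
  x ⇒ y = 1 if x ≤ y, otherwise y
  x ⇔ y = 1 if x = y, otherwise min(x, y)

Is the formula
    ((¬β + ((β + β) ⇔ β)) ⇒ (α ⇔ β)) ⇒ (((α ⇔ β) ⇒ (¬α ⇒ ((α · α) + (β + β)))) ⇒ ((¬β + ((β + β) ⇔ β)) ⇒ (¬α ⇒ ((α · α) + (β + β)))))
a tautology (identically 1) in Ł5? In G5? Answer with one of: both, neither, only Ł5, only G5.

both

In Ł5: every assignment gives 1 — tautology.
In G5: every assignment gives 1 — tautology.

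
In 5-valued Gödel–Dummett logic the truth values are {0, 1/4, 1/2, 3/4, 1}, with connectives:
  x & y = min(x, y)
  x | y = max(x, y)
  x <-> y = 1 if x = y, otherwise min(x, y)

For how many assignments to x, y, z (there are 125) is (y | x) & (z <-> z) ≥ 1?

value 1: 45 assignments (counts)
value 3/4: 35 assignments
value 1/2: 25 assignments
value 1/4: 15 assignments
value 0: 5 assignments
So 45 of the 125 assignments meet the threshold.

45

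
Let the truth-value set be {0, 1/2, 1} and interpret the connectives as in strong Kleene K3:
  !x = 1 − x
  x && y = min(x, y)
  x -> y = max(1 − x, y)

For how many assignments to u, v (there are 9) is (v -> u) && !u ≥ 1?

1

u = 0, v = 0 ↦ 1  ≥
u = 0, v = 1/2 ↦ 1/2  <
u = 0, v = 1 ↦ 0  <
u = 1/2, v = 0 ↦ 1/2  <
u = 1/2, v = 1/2 ↦ 1/2  <
u = 1/2, v = 1 ↦ 1/2  <
u = 1, v = 0 ↦ 0  <
u = 1, v = 1/2 ↦ 0  <
u = 1, v = 1 ↦ 0  <
So 1 of the 9 assignments meets the threshold.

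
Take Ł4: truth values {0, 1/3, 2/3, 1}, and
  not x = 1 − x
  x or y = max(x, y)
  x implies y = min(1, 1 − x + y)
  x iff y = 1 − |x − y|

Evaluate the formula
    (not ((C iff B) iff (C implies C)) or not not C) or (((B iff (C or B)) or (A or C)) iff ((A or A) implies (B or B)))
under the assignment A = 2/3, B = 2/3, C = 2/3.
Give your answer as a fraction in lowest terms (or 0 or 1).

1

C iff B = 2/3 iff 2/3 = 1
C implies C = 2/3 implies 2/3 = 1
(C iff B) iff (C implies C) = 1 iff 1 = 1
not ((C iff B) iff (C implies C)) = not 1 = 0
not C = not 2/3 = 1/3
not not C = not 1/3 = 2/3
not ((C iff B) iff (C implies C)) or not not C = 0 or 2/3 = 2/3
C or B = 2/3 or 2/3 = 2/3
B iff (C or B) = 2/3 iff 2/3 = 1
A or C = 2/3 or 2/3 = 2/3
(B iff (C or B)) or (A or C) = 1 or 2/3 = 1
A or A = 2/3 or 2/3 = 2/3
B or B = 2/3 or 2/3 = 2/3
(A or A) implies (B or B) = 2/3 implies 2/3 = 1
((B iff (C or B)) or (A or C)) iff ((A or A) implies (B or B)) = 1 iff 1 = 1
(not ((C iff B) iff (C implies C)) or not not C) or (((B iff (C or B)) or (A or C)) iff ((A or A) implies (B or B))) = 2/3 or 1 = 1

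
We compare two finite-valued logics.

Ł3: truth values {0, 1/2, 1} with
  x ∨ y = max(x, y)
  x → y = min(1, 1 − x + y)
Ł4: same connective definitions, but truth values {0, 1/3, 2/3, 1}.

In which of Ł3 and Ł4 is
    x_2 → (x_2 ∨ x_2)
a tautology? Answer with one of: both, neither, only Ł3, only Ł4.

both

In Ł3: every assignment gives 1 — tautology.
In Ł4: every assignment gives 1 — tautology.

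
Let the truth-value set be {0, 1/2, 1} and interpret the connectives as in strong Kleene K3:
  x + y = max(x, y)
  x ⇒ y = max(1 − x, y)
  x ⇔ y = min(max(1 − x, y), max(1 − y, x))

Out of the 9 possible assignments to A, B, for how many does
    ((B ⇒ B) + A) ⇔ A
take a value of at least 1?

3

A = 0, B = 0 ↦ 0  <
A = 0, B = 1/2 ↦ 1/2  <
A = 0, B = 1 ↦ 0  <
A = 1/2, B = 0 ↦ 1/2  <
A = 1/2, B = 1/2 ↦ 1/2  <
A = 1/2, B = 1 ↦ 1/2  <
A = 1, B = 0 ↦ 1  ≥
A = 1, B = 1/2 ↦ 1  ≥
A = 1, B = 1 ↦ 1  ≥
So 3 of the 9 assignments meet the threshold.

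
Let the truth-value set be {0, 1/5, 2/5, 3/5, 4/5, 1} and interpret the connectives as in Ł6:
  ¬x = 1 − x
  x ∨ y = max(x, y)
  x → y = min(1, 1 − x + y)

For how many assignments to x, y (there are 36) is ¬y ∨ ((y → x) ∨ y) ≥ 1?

26

value 1: 26 assignments (counts)
value 4/5: 7 assignments
value 3/5: 3 assignments
So 26 of the 36 assignments meet the threshold.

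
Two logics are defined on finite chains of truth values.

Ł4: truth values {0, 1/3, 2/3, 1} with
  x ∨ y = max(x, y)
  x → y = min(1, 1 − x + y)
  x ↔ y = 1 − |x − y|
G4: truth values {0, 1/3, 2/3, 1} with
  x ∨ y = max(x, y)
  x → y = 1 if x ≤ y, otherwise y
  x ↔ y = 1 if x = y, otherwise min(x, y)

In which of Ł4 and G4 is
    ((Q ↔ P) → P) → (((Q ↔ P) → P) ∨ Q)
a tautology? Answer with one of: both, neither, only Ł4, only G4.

In Ł4: every assignment gives 1 — tautology.
In G4: every assignment gives 1 — tautology.

both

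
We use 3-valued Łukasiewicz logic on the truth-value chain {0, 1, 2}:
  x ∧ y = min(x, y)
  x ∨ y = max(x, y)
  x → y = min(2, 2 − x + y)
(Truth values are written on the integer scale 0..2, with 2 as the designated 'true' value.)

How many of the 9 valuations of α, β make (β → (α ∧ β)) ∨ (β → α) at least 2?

α = 0, β = 0 ↦ 2  ≥
α = 0, β = 1 ↦ 1  <
α = 0, β = 2 ↦ 0  <
α = 1, β = 0 ↦ 2  ≥
α = 1, β = 1 ↦ 2  ≥
α = 1, β = 2 ↦ 1  <
α = 2, β = 0 ↦ 2  ≥
α = 2, β = 1 ↦ 2  ≥
α = 2, β = 2 ↦ 2  ≥
So 6 of the 9 assignments meet the threshold.

6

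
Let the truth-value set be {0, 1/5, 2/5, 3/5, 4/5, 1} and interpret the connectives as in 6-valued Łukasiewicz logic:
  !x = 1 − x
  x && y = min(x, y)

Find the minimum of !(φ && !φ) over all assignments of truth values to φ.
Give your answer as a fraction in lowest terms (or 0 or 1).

Take φ = 2/5:
!φ = !2/5 = 3/5
φ && !φ = 2/5 && 3/5 = 2/5
!(φ && !φ) = !2/5 = 3/5
No assignment yields a value below 3/5, so this is the minimum.

3/5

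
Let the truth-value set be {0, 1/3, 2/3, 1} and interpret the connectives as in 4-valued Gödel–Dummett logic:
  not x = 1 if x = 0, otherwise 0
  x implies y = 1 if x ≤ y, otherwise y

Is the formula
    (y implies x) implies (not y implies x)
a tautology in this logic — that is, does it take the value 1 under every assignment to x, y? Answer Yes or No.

Counterexample: take x = 0, y = 0.
y implies x = 0 implies 0 = 1
not y = not 0 = 1
not y implies x = 1 implies 0 = 0
(y implies x) implies (not y implies x) = 1 implies 0 = 0
This gives 0 ≠ 1.

No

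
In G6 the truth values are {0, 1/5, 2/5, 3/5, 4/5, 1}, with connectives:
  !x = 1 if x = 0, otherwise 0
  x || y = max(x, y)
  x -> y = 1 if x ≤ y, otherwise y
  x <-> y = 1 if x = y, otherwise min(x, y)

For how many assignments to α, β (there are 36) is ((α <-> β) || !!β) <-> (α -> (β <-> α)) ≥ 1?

value 1: 26 assignments (counts)
value 4/5: 1 assignment
value 3/5: 2 assignments
value 2/5: 3 assignments
value 1/5: 4 assignments
So 26 of the 36 assignments meet the threshold.

26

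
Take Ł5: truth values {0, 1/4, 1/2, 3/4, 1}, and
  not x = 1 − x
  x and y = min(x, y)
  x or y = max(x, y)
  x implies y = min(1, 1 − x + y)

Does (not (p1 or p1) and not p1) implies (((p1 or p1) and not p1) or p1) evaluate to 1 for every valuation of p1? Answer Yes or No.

No

Counterexample: take p1 = 0.
p1 or p1 = 0 or 0 = 0
not (p1 or p1) = not 0 = 1
not p1 = not 0 = 1
not (p1 or p1) and not p1 = 1 and 1 = 1
p1 or p1 = 0 or 0 = 0
not p1 = not 0 = 1
(p1 or p1) and not p1 = 0 and 1 = 0
((p1 or p1) and not p1) or p1 = 0 or 0 = 0
(not (p1 or p1) and not p1) implies (((p1 or p1) and not p1) or p1) = 1 implies 0 = 0
This gives 0 ≠ 1.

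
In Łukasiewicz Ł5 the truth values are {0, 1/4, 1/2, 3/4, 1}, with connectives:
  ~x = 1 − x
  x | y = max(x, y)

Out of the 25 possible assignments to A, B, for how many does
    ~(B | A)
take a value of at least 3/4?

value 1: 1 assignment (counts)
value 3/4: 3 assignments (counts)
value 1/2: 5 assignments
value 1/4: 7 assignments
value 0: 9 assignments
So 4 of the 25 assignments meet the threshold.

4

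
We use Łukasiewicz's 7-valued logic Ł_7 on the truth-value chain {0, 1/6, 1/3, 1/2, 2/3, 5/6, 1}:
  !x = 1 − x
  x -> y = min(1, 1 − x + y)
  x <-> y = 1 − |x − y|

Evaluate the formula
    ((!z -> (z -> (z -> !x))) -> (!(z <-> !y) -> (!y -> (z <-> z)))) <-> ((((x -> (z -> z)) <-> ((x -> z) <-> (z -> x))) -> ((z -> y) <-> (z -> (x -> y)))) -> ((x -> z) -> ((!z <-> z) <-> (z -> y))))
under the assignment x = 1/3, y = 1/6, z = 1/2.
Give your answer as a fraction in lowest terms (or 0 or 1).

5/6

!z = !1/2 = 1/2
!x = !1/3 = 2/3
z -> !x = 1/2 -> 2/3 = 1
z -> (z -> !x) = 1/2 -> 1 = 1
!z -> (z -> (z -> !x)) = 1/2 -> 1 = 1
!y = !1/6 = 5/6
z <-> !y = 1/2 <-> 5/6 = 2/3
!(z <-> !y) = !2/3 = 1/3
!y = !1/6 = 5/6
z <-> z = 1/2 <-> 1/2 = 1
!y -> (z <-> z) = 5/6 -> 1 = 1
!(z <-> !y) -> (!y -> (z <-> z)) = 1/3 -> 1 = 1
(!z -> (z -> (z -> !x))) -> (!(z <-> !y) -> (!y -> (z <-> z))) = 1 -> 1 = 1
z -> z = 1/2 -> 1/2 = 1
x -> (z -> z) = 1/3 -> 1 = 1
x -> z = 1/3 -> 1/2 = 1
z -> x = 1/2 -> 1/3 = 5/6
(x -> z) <-> (z -> x) = 1 <-> 5/6 = 5/6
(x -> (z -> z)) <-> ((x -> z) <-> (z -> x)) = 1 <-> 5/6 = 5/6
z -> y = 1/2 -> 1/6 = 2/3
x -> y = 1/3 -> 1/6 = 5/6
z -> (x -> y) = 1/2 -> 5/6 = 1
(z -> y) <-> (z -> (x -> y)) = 2/3 <-> 1 = 2/3
((x -> (z -> z)) <-> ((x -> z) <-> (z -> x))) -> ((z -> y) <-> (z -> (x -> y))) = 5/6 -> 2/3 = 5/6
x -> z = 1/3 -> 1/2 = 1
!z = !1/2 = 1/2
!z <-> z = 1/2 <-> 1/2 = 1
z -> y = 1/2 -> 1/6 = 2/3
(!z <-> z) <-> (z -> y) = 1 <-> 2/3 = 2/3
(x -> z) -> ((!z <-> z) <-> (z -> y)) = 1 -> 2/3 = 2/3
(((x -> (z -> z)) <-> ((x -> z) <-> (z -> x))) -> ((z -> y) <-> (z -> (x -> y)))) -> ((x -> z) -> ((!z <-> z) <-> (z -> y))) = 5/6 -> 2/3 = 5/6
((!z -> (z -> (z -> !x))) -> (!(z <-> !y) -> (!y -> (z <-> z)))) <-> ((((x -> (z -> z)) <-> ((x -> z) <-> (z -> x))) -> ((z -> y) <-> (z -> (x -> y)))) -> ((x -> z) -> ((!z <-> z) <-> (z -> y)))) = 1 <-> 5/6 = 5/6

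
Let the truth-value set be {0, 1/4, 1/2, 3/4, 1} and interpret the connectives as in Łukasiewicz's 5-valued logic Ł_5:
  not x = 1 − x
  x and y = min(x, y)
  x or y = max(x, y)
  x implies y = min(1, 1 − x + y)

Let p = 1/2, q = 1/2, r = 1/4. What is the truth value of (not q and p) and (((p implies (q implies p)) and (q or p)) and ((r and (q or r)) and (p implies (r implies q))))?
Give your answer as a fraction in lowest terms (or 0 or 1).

not q = not 1/2 = 1/2
not q and p = 1/2 and 1/2 = 1/2
q implies p = 1/2 implies 1/2 = 1
p implies (q implies p) = 1/2 implies 1 = 1
q or p = 1/2 or 1/2 = 1/2
(p implies (q implies p)) and (q or p) = 1 and 1/2 = 1/2
q or r = 1/2 or 1/4 = 1/2
r and (q or r) = 1/4 and 1/2 = 1/4
r implies q = 1/4 implies 1/2 = 1
p implies (r implies q) = 1/2 implies 1 = 1
(r and (q or r)) and (p implies (r implies q)) = 1/4 and 1 = 1/4
((p implies (q implies p)) and (q or p)) and ((r and (q or r)) and (p implies (r implies q))) = 1/2 and 1/4 = 1/4
(not q and p) and (((p implies (q implies p)) and (q or p)) and ((r and (q or r)) and (p implies (r implies q)))) = 1/2 and 1/4 = 1/4

1/4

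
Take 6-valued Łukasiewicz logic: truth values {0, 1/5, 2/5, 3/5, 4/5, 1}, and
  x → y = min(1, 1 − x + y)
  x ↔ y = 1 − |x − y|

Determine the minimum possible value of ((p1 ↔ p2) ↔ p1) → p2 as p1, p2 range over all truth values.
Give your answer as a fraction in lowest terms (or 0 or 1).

Take p1 = 2/5, p2 = 0:
p1 ↔ p2 = 2/5 ↔ 0 = 3/5
(p1 ↔ p2) ↔ p1 = 3/5 ↔ 2/5 = 4/5
((p1 ↔ p2) ↔ p1) → p2 = 4/5 → 0 = 1/5
No assignment yields a value below 1/5, so this is the minimum.

1/5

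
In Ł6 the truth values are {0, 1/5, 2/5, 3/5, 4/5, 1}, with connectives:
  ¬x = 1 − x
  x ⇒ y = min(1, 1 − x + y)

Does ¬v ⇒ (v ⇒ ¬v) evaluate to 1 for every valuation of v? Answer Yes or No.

v = 0 ↦ 1
v = 1/5 ↦ 1
v = 2/5 ↦ 1
v = 3/5 ↦ 1
v = 4/5 ↦ 1
v = 1 ↦ 1
Every assignment gives a value ≥ 1.

Yes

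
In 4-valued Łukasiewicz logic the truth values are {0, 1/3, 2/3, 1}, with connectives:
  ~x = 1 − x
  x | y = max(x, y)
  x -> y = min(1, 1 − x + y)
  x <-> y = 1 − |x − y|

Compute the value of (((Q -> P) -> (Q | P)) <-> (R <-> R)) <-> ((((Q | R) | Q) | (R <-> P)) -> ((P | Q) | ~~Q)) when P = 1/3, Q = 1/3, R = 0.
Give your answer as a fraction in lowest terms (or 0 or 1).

Q -> P = 1/3 -> 1/3 = 1
Q | P = 1/3 | 1/3 = 1/3
(Q -> P) -> (Q | P) = 1 -> 1/3 = 1/3
R <-> R = 0 <-> 0 = 1
((Q -> P) -> (Q | P)) <-> (R <-> R) = 1/3 <-> 1 = 1/3
Q | R = 1/3 | 0 = 1/3
(Q | R) | Q = 1/3 | 1/3 = 1/3
R <-> P = 0 <-> 1/3 = 2/3
((Q | R) | Q) | (R <-> P) = 1/3 | 2/3 = 2/3
P | Q = 1/3 | 1/3 = 1/3
~Q = ~1/3 = 2/3
~~Q = ~2/3 = 1/3
(P | Q) | ~~Q = 1/3 | 1/3 = 1/3
(((Q | R) | Q) | (R <-> P)) -> ((P | Q) | ~~Q) = 2/3 -> 1/3 = 2/3
(((Q -> P) -> (Q | P)) <-> (R <-> R)) <-> ((((Q | R) | Q) | (R <-> P)) -> ((P | Q) | ~~Q)) = 1/3 <-> 2/3 = 2/3

2/3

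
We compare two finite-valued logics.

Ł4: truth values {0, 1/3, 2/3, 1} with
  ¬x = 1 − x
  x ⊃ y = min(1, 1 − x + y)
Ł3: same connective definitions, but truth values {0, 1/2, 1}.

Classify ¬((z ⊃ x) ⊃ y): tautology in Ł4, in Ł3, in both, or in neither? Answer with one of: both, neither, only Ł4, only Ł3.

In Ł4: at x = 0, y = 0, z = 1/3 the value is 2/3 — not a tautology.
In Ł3: at x = 0, y = 0, z = 1/2 the value is 1/2 — not a tautology.

neither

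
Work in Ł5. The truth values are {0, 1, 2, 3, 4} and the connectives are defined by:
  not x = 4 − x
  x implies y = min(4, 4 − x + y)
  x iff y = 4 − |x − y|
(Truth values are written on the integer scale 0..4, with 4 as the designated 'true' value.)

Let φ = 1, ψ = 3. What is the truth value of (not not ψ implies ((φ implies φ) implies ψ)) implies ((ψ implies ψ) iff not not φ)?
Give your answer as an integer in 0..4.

1

not ψ = not 3 = 1
not not ψ = not 1 = 3
φ implies φ = 1 implies 1 = 4
(φ implies φ) implies ψ = 4 implies 3 = 3
not not ψ implies ((φ implies φ) implies ψ) = 3 implies 3 = 4
ψ implies ψ = 3 implies 3 = 4
not φ = not 1 = 3
not not φ = not 3 = 1
(ψ implies ψ) iff not not φ = 4 iff 1 = 1
(not not ψ implies ((φ implies φ) implies ψ)) implies ((ψ implies ψ) iff not not φ) = 4 implies 1 = 1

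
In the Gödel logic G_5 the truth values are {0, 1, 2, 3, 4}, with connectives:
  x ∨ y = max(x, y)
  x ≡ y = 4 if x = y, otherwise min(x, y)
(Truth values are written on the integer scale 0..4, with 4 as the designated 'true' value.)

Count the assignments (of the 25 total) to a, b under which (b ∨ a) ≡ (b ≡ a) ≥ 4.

1

value 4: 1 assignment (counts)
value 3: 3 assignments
value 2: 5 assignments
value 1: 7 assignments
value 0: 9 assignments
So 1 of the 25 assignments meets the threshold.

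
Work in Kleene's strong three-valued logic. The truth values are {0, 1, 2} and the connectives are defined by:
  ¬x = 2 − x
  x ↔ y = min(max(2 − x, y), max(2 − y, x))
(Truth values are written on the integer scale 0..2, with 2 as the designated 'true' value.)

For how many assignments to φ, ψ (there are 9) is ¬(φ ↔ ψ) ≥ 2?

φ = 0, ψ = 0 ↦ 0  <
φ = 0, ψ = 1 ↦ 1  <
φ = 0, ψ = 2 ↦ 2  ≥
φ = 1, ψ = 0 ↦ 1  <
φ = 1, ψ = 1 ↦ 1  <
φ = 1, ψ = 2 ↦ 1  <
φ = 2, ψ = 0 ↦ 2  ≥
φ = 2, ψ = 1 ↦ 1  <
φ = 2, ψ = 2 ↦ 0  <
So 2 of the 9 assignments meet the threshold.

2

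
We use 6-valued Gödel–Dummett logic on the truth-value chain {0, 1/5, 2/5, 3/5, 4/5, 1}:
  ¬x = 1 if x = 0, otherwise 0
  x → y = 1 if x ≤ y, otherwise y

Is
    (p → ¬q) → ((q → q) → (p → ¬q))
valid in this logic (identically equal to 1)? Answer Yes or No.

At p = 0, q = 2/5, for instance:
¬q = ¬2/5 = 0
p → ¬q = 0 → 0 = 1
q → q = 2/5 → 2/5 = 1
(q → q) → (p → ¬q) = 1 → 1 = 1
(p → ¬q) → ((q → q) → (p → ¬q)) = 1 → 1 = 1
and checking the remaining 35 assignments likewise gives ≥ 1 in every case.

Yes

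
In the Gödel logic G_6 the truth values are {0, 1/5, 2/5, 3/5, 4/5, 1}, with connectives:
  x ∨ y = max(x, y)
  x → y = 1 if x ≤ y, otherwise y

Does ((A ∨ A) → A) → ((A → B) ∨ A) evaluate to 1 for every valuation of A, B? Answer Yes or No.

Counterexample: take A = 1/5, B = 0.
A ∨ A = 1/5 ∨ 1/5 = 1/5
(A ∨ A) → A = 1/5 → 1/5 = 1
A → B = 1/5 → 0 = 0
(A → B) ∨ A = 0 ∨ 1/5 = 1/5
((A ∨ A) → A) → ((A → B) ∨ A) = 1 → 1/5 = 1/5
This gives 1/5 ≠ 1.

No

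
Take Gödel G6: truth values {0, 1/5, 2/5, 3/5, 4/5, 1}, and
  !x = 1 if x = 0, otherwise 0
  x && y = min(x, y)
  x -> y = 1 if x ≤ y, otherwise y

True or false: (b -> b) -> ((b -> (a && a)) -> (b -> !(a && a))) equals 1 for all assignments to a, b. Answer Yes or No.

Counterexample: take a = 1/5, b = 1/5.
b -> b = 1/5 -> 1/5 = 1
a && a = 1/5 && 1/5 = 1/5
b -> (a && a) = 1/5 -> 1/5 = 1
a && a = 1/5 && 1/5 = 1/5
!(a && a) = !1/5 = 0
b -> !(a && a) = 1/5 -> 0 = 0
(b -> (a && a)) -> (b -> !(a && a)) = 1 -> 0 = 0
(b -> b) -> ((b -> (a && a)) -> (b -> !(a && a))) = 1 -> 0 = 0
This gives 0 ≠ 1.

No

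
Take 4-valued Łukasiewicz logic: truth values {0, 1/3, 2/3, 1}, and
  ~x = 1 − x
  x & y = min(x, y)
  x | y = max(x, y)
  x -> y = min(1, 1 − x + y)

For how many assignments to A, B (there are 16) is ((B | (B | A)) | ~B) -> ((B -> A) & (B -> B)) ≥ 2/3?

A = 0, B = 0 ↦ 1  ≥
A = 0, B = 1/3 ↦ 1  ≥
A = 0, B = 2/3 ↦ 2/3  ≥
A = 0, B = 1 ↦ 0  <
A = 1/3, B = 0 ↦ 1  ≥
A = 1/3, B = 1/3 ↦ 1  ≥
A = 1/3, B = 2/3 ↦ 1  ≥
A = 1/3, B = 1 ↦ 1/3  <
A = 2/3, B = 0 ↦ 1  ≥
A = 2/3, B = 1/3 ↦ 1  ≥
A = 2/3, B = 2/3 ↦ 1  ≥
A = 2/3, B = 1 ↦ 2/3  ≥
A = 1, B = 0 ↦ 1  ≥
A = 1, B = 1/3 ↦ 1  ≥
A = 1, B = 2/3 ↦ 1  ≥
A = 1, B = 1 ↦ 1  ≥
So 14 of the 16 assignments meet the threshold.

14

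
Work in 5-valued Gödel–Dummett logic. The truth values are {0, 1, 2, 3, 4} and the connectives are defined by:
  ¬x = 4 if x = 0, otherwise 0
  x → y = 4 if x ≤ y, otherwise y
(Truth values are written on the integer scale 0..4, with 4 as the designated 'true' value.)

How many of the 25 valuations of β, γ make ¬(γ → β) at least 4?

value 4: 4 assignments (counts)
value 0: 21 assignments
So 4 of the 25 assignments meet the threshold.

4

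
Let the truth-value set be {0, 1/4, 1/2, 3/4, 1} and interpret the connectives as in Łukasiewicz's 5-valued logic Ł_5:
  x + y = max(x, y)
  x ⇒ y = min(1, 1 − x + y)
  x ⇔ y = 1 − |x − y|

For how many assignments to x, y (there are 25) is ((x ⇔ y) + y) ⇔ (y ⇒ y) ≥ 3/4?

value 1: 9 assignments (counts)
value 3/4: 9 assignments (counts)
value 1/2: 4 assignments
value 1/4: 2 assignments
value 0: 1 assignment
So 18 of the 25 assignments meet the threshold.

18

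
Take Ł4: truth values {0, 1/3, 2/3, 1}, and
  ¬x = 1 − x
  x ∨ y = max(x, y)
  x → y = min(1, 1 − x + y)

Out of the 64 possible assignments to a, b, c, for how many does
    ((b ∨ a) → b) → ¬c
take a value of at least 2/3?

value 1: 26 assignments (counts)
value 2/3: 15 assignments (counts)
value 1/3: 13 assignments
value 0: 10 assignments
So 41 of the 64 assignments meet the threshold.

41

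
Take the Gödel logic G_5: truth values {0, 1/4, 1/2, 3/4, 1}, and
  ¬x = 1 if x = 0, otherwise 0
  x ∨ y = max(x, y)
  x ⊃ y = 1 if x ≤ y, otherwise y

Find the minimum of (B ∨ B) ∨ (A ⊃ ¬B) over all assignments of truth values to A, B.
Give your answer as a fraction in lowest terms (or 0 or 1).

Take A = 1/4, B = 1/4:
B ∨ B = 1/4 ∨ 1/4 = 1/4
¬B = ¬1/4 = 0
A ⊃ ¬B = 1/4 ⊃ 0 = 0
(B ∨ B) ∨ (A ⊃ ¬B) = 1/4 ∨ 0 = 1/4
No assignment yields a value below 1/4, so this is the minimum.

1/4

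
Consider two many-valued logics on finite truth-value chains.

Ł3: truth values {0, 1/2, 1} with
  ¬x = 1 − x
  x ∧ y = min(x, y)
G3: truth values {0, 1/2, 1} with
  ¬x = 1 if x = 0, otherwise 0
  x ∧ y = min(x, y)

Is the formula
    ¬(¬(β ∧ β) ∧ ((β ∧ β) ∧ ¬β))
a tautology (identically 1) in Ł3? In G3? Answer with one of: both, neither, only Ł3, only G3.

only G3

In Ł3: at β = 1/2 the value is 1/2 — not a tautology.
In G3: every assignment gives 1 — tautology.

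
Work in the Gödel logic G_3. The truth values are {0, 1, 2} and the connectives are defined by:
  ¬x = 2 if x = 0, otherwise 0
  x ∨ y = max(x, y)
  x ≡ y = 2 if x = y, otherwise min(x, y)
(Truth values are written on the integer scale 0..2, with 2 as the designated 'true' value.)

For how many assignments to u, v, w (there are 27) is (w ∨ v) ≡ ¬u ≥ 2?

7

value 2: 7 assignments (counts)
value 1: 3 assignments
value 0: 17 assignments
So 7 of the 27 assignments meet the threshold.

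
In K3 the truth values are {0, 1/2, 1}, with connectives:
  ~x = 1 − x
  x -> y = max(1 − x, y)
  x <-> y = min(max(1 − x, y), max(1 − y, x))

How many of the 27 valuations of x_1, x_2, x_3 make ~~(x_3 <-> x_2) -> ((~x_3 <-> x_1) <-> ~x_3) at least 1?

10

value 1: 10 assignments (counts)
value 1/2: 15 assignments
value 0: 2 assignments
So 10 of the 27 assignments meet the threshold.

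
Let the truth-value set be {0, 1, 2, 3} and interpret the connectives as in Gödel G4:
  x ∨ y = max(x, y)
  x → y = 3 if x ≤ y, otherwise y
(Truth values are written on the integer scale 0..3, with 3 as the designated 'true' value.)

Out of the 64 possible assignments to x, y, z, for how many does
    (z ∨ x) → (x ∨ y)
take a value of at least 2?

55

value 3: 50 assignments (counts)
value 2: 5 assignments (counts)
value 1: 6 assignments
value 0: 3 assignments
So 55 of the 64 assignments meet the threshold.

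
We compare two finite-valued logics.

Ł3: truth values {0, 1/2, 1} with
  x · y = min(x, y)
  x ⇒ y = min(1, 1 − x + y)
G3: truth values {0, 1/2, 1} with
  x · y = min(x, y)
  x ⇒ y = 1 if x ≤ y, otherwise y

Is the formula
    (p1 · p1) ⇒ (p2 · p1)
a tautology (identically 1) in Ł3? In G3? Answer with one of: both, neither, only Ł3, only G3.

In Ł3: at p1 = 1/2, p2 = 0 the value is 1/2 — not a tautology.
In G3: at p1 = 1/2, p2 = 0 the value is 0 — not a tautology.

neither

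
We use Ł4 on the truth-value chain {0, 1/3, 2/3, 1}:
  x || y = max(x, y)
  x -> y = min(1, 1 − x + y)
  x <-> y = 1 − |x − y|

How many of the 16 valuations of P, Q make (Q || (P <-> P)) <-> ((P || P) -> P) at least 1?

16

P = 0, Q = 0 ↦ 1  ≥
P = 0, Q = 1/3 ↦ 1  ≥
P = 0, Q = 2/3 ↦ 1  ≥
P = 0, Q = 1 ↦ 1  ≥
P = 1/3, Q = 0 ↦ 1  ≥
P = 1/3, Q = 1/3 ↦ 1  ≥
P = 1/3, Q = 2/3 ↦ 1  ≥
P = 1/3, Q = 1 ↦ 1  ≥
P = 2/3, Q = 0 ↦ 1  ≥
P = 2/3, Q = 1/3 ↦ 1  ≥
P = 2/3, Q = 2/3 ↦ 1  ≥
P = 2/3, Q = 1 ↦ 1  ≥
P = 1, Q = 0 ↦ 1  ≥
P = 1, Q = 1/3 ↦ 1  ≥
P = 1, Q = 2/3 ↦ 1  ≥
P = 1, Q = 1 ↦ 1  ≥
So 16 of the 16 assignments meet the threshold.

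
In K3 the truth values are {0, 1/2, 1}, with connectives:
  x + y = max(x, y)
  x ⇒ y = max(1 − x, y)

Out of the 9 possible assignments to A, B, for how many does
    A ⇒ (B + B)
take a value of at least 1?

5

A = 0, B = 0 ↦ 1  ≥
A = 0, B = 1/2 ↦ 1  ≥
A = 0, B = 1 ↦ 1  ≥
A = 1/2, B = 0 ↦ 1/2  <
A = 1/2, B = 1/2 ↦ 1/2  <
A = 1/2, B = 1 ↦ 1  ≥
A = 1, B = 0 ↦ 0  <
A = 1, B = 1/2 ↦ 1/2  <
A = 1, B = 1 ↦ 1  ≥
So 5 of the 9 assignments meet the threshold.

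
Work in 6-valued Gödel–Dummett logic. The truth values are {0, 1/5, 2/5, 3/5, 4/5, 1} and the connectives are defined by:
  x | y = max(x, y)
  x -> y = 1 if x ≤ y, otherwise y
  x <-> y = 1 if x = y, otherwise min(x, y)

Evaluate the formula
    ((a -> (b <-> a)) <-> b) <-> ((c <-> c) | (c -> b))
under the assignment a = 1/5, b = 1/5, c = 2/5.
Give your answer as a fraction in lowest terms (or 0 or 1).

b <-> a = 1/5 <-> 1/5 = 1
a -> (b <-> a) = 1/5 -> 1 = 1
(a -> (b <-> a)) <-> b = 1 <-> 1/5 = 1/5
c <-> c = 2/5 <-> 2/5 = 1
c -> b = 2/5 -> 1/5 = 1/5
(c <-> c) | (c -> b) = 1 | 1/5 = 1
((a -> (b <-> a)) <-> b) <-> ((c <-> c) | (c -> b)) = 1/5 <-> 1 = 1/5

1/5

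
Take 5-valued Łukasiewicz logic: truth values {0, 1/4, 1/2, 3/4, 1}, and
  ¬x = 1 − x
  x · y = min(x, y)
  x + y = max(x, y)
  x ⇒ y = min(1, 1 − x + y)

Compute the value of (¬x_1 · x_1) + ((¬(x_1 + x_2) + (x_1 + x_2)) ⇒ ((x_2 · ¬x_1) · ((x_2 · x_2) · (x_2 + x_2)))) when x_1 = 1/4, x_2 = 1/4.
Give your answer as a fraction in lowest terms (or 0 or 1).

1/2

¬x_1 = ¬1/4 = 3/4
¬x_1 · x_1 = 3/4 · 1/4 = 1/4
x_1 + x_2 = 1/4 + 1/4 = 1/4
¬(x_1 + x_2) = ¬1/4 = 3/4
x_1 + x_2 = 1/4 + 1/4 = 1/4
¬(x_1 + x_2) + (x_1 + x_2) = 3/4 + 1/4 = 3/4
¬x_1 = ¬1/4 = 3/4
x_2 · ¬x_1 = 1/4 · 3/4 = 1/4
x_2 · x_2 = 1/4 · 1/4 = 1/4
x_2 + x_2 = 1/4 + 1/4 = 1/4
(x_2 · x_2) · (x_2 + x_2) = 1/4 · 1/4 = 1/4
(x_2 · ¬x_1) · ((x_2 · x_2) · (x_2 + x_2)) = 1/4 · 1/4 = 1/4
(¬(x_1 + x_2) + (x_1 + x_2)) ⇒ ((x_2 · ¬x_1) · ((x_2 · x_2) · (x_2 + x_2))) = 3/4 ⇒ 1/4 = 1/2
(¬x_1 · x_1) + ((¬(x_1 + x_2) + (x_1 + x_2)) ⇒ ((x_2 · ¬x_1) · ((x_2 · x_2) · (x_2 + x_2)))) = 1/4 + 1/2 = 1/2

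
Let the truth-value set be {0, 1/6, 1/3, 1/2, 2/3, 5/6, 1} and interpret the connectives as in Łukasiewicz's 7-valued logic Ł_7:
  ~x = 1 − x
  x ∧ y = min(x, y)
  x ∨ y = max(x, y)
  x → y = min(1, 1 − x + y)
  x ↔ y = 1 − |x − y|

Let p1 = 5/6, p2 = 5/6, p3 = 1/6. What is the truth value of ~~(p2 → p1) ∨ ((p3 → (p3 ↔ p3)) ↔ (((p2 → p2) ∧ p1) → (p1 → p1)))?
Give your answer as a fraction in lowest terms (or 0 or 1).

p2 → p1 = 5/6 → 5/6 = 1
~(p2 → p1) = ~1 = 0
~~(p2 → p1) = ~0 = 1
p3 ↔ p3 = 1/6 ↔ 1/6 = 1
p3 → (p3 ↔ p3) = 1/6 → 1 = 1
p2 → p2 = 5/6 → 5/6 = 1
(p2 → p2) ∧ p1 = 1 ∧ 5/6 = 5/6
p1 → p1 = 5/6 → 5/6 = 1
((p2 → p2) ∧ p1) → (p1 → p1) = 5/6 → 1 = 1
(p3 → (p3 ↔ p3)) ↔ (((p2 → p2) ∧ p1) → (p1 → p1)) = 1 ↔ 1 = 1
~~(p2 → p1) ∨ ((p3 → (p3 ↔ p3)) ↔ (((p2 → p2) ∧ p1) → (p1 → p1))) = 1 ∨ 1 = 1

1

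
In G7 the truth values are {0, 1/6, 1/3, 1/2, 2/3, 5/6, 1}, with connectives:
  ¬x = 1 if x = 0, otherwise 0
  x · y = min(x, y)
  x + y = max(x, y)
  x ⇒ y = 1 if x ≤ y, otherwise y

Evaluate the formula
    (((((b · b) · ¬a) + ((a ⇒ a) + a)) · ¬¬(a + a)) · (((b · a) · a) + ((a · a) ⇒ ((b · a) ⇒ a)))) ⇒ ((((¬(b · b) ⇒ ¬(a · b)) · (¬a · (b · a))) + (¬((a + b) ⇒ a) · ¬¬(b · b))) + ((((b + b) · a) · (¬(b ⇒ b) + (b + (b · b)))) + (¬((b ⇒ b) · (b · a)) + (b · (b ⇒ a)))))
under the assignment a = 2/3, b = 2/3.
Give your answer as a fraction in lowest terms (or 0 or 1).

b · b = 2/3 · 2/3 = 2/3
¬a = ¬2/3 = 0
(b · b) · ¬a = 2/3 · 0 = 0
a ⇒ a = 2/3 ⇒ 2/3 = 1
(a ⇒ a) + a = 1 + 2/3 = 1
((b · b) · ¬a) + ((a ⇒ a) + a) = 0 + 1 = 1
a + a = 2/3 + 2/3 = 2/3
¬(a + a) = ¬2/3 = 0
¬¬(a + a) = ¬0 = 1
(((b · b) · ¬a) + ((a ⇒ a) + a)) · ¬¬(a + a) = 1 · 1 = 1
b · a = 2/3 · 2/3 = 2/3
(b · a) · a = 2/3 · 2/3 = 2/3
a · a = 2/3 · 2/3 = 2/3
b · a = 2/3 · 2/3 = 2/3
(b · a) ⇒ a = 2/3 ⇒ 2/3 = 1
(a · a) ⇒ ((b · a) ⇒ a) = 2/3 ⇒ 1 = 1
((b · a) · a) + ((a · a) ⇒ ((b · a) ⇒ a)) = 2/3 + 1 = 1
((((b · b) · ¬a) + ((a ⇒ a) + a)) · ¬¬(a + a)) · (((b · a) · a) + ((a · a) ⇒ ((b · a) ⇒ a))) = 1 · 1 = 1
b · b = 2/3 · 2/3 = 2/3
¬(b · b) = ¬2/3 = 0
a · b = 2/3 · 2/3 = 2/3
¬(a · b) = ¬2/3 = 0
¬(b · b) ⇒ ¬(a · b) = 0 ⇒ 0 = 1
¬a = ¬2/3 = 0
b · a = 2/3 · 2/3 = 2/3
¬a · (b · a) = 0 · 2/3 = 0
(¬(b · b) ⇒ ¬(a · b)) · (¬a · (b · a)) = 1 · 0 = 0
a + b = 2/3 + 2/3 = 2/3
(a + b) ⇒ a = 2/3 ⇒ 2/3 = 1
¬((a + b) ⇒ a) = ¬1 = 0
b · b = 2/3 · 2/3 = 2/3
¬(b · b) = ¬2/3 = 0
¬¬(b · b) = ¬0 = 1
¬((a + b) ⇒ a) · ¬¬(b · b) = 0 · 1 = 0
((¬(b · b) ⇒ ¬(a · b)) · (¬a · (b · a))) + (¬((a + b) ⇒ a) · ¬¬(b · b)) = 0 + 0 = 0
b + b = 2/3 + 2/3 = 2/3
(b + b) · a = 2/3 · 2/3 = 2/3
b ⇒ b = 2/3 ⇒ 2/3 = 1
¬(b ⇒ b) = ¬1 = 0
b · b = 2/3 · 2/3 = 2/3
b + (b · b) = 2/3 + 2/3 = 2/3
¬(b ⇒ b) + (b + (b · b)) = 0 + 2/3 = 2/3
((b + b) · a) · (¬(b ⇒ b) + (b + (b · b))) = 2/3 · 2/3 = 2/3
b ⇒ b = 2/3 ⇒ 2/3 = 1
b · a = 2/3 · 2/3 = 2/3
(b ⇒ b) · (b · a) = 1 · 2/3 = 2/3
¬((b ⇒ b) · (b · a)) = ¬2/3 = 0
b ⇒ a = 2/3 ⇒ 2/3 = 1
b · (b ⇒ a) = 2/3 · 1 = 2/3
¬((b ⇒ b) · (b · a)) + (b · (b ⇒ a)) = 0 + 2/3 = 2/3
(((b + b) · a) · (¬(b ⇒ b) + (b + (b · b)))) + (¬((b ⇒ b) · (b · a)) + (b · (b ⇒ a))) = 2/3 + 2/3 = 2/3
(((¬(b · b) ⇒ ¬(a · b)) · (¬a · (b · a))) + (¬((a + b) ⇒ a) · ¬¬(b · b))) + ((((b + b) · a) · (¬(b ⇒ b) + (b + (b · b)))) + (¬((b ⇒ b) · (b · a)) + (b · (b ⇒ a)))) = 0 + 2/3 = 2/3
(((((b · b) · ¬a) + ((a ⇒ a) + a)) · ¬¬(a + a)) · (((b · a) · a) + ((a · a) ⇒ ((b · a) ⇒ a)))) ⇒ ((((¬(b · b) ⇒ ¬(a · b)) · (¬a · (b · a))) + (¬((a + b) ⇒ a) · ¬¬(b · b))) + ((((b + b) · a) · (¬(b ⇒ b) + (b + (b · b)))) + (¬((b ⇒ b) · (b · a)) + (b · (b ⇒ a))))) = 1 ⇒ 2/3 = 2/3

2/3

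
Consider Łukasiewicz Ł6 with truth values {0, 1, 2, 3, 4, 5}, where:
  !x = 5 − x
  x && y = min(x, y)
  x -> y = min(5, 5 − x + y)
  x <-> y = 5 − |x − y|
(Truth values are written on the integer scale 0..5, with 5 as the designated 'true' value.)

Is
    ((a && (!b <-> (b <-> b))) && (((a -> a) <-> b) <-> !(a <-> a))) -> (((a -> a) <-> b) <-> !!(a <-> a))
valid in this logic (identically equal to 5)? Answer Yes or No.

No

Counterexample: take a = 1, b = 0.
!b = !0 = 5
b <-> b = 0 <-> 0 = 5
!b <-> (b <-> b) = 5 <-> 5 = 5
a && (!b <-> (b <-> b)) = 1 && 5 = 1
a -> a = 1 -> 1 = 5
(a -> a) <-> b = 5 <-> 0 = 0
a <-> a = 1 <-> 1 = 5
!(a <-> a) = !5 = 0
((a -> a) <-> b) <-> !(a <-> a) = 0 <-> 0 = 5
(a && (!b <-> (b <-> b))) && (((a -> a) <-> b) <-> !(a <-> a)) = 1 && 5 = 1
a -> a = 1 -> 1 = 5
(a -> a) <-> b = 5 <-> 0 = 0
a <-> a = 1 <-> 1 = 5
!(a <-> a) = !5 = 0
!!(a <-> a) = !0 = 5
((a -> a) <-> b) <-> !!(a <-> a) = 0 <-> 5 = 0
((a && (!b <-> (b <-> b))) && (((a -> a) <-> b) <-> !(a <-> a))) -> (((a -> a) <-> b) <-> !!(a <-> a)) = 1 -> 0 = 4
This gives 4 ≠ 5.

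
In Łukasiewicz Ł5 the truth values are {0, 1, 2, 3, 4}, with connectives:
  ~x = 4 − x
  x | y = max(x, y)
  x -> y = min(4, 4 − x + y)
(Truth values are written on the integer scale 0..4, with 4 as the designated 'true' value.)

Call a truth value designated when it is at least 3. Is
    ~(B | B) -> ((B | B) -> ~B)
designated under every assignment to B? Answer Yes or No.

Yes

B = 0 ↦ 4
B = 1 ↦ 4
B = 2 ↦ 4
B = 3 ↦ 4
B = 4 ↦ 4
Every assignment gives a value ≥ 3.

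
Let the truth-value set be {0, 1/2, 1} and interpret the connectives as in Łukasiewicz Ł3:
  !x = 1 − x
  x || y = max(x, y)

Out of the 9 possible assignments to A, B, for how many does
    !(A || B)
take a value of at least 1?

1

A = 0, B = 0 ↦ 1  ≥
A = 0, B = 1/2 ↦ 1/2  <
A = 0, B = 1 ↦ 0  <
A = 1/2, B = 0 ↦ 1/2  <
A = 1/2, B = 1/2 ↦ 1/2  <
A = 1/2, B = 1 ↦ 0  <
A = 1, B = 0 ↦ 0  <
A = 1, B = 1/2 ↦ 0  <
A = 1, B = 1 ↦ 0  <
So 1 of the 9 assignments meets the threshold.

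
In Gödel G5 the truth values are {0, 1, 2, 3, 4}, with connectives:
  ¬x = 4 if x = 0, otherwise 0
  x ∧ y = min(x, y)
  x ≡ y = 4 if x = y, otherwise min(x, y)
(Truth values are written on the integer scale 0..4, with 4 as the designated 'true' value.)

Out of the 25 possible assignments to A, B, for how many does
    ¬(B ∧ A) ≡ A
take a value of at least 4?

value 4: 1 assignment (counts)
value 3: 1 assignment
value 2: 1 assignment
value 1: 1 assignment
value 0: 21 assignments
So 1 of the 25 assignments meets the threshold.

1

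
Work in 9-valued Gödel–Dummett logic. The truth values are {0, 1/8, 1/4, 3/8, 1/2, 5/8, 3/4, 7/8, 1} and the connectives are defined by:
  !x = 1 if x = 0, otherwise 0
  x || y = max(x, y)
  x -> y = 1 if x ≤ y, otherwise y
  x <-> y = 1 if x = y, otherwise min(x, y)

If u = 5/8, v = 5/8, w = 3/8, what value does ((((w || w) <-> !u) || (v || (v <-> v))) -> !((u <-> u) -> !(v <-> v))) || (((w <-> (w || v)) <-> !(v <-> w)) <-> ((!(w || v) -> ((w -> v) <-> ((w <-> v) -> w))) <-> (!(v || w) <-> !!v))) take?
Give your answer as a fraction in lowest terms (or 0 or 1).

1

w || w = 3/8 || 3/8 = 3/8
!u = !5/8 = 0
(w || w) <-> !u = 3/8 <-> 0 = 0
v <-> v = 5/8 <-> 5/8 = 1
v || (v <-> v) = 5/8 || 1 = 1
((w || w) <-> !u) || (v || (v <-> v)) = 0 || 1 = 1
u <-> u = 5/8 <-> 5/8 = 1
v <-> v = 5/8 <-> 5/8 = 1
!(v <-> v) = !1 = 0
(u <-> u) -> !(v <-> v) = 1 -> 0 = 0
!((u <-> u) -> !(v <-> v)) = !0 = 1
(((w || w) <-> !u) || (v || (v <-> v))) -> !((u <-> u) -> !(v <-> v)) = 1 -> 1 = 1
w || v = 3/8 || 5/8 = 5/8
w <-> (w || v) = 3/8 <-> 5/8 = 3/8
v <-> w = 5/8 <-> 3/8 = 3/8
!(v <-> w) = !3/8 = 0
(w <-> (w || v)) <-> !(v <-> w) = 3/8 <-> 0 = 0
w || v = 3/8 || 5/8 = 5/8
!(w || v) = !5/8 = 0
w -> v = 3/8 -> 5/8 = 1
w <-> v = 3/8 <-> 5/8 = 3/8
(w <-> v) -> w = 3/8 -> 3/8 = 1
(w -> v) <-> ((w <-> v) -> w) = 1 <-> 1 = 1
!(w || v) -> ((w -> v) <-> ((w <-> v) -> w)) = 0 -> 1 = 1
v || w = 5/8 || 3/8 = 5/8
!(v || w) = !5/8 = 0
!v = !5/8 = 0
!!v = !0 = 1
!(v || w) <-> !!v = 0 <-> 1 = 0
(!(w || v) -> ((w -> v) <-> ((w <-> v) -> w))) <-> (!(v || w) <-> !!v) = 1 <-> 0 = 0
((w <-> (w || v)) <-> !(v <-> w)) <-> ((!(w || v) -> ((w -> v) <-> ((w <-> v) -> w))) <-> (!(v || w) <-> !!v)) = 0 <-> 0 = 1
((((w || w) <-> !u) || (v || (v <-> v))) -> !((u <-> u) -> !(v <-> v))) || (((w <-> (w || v)) <-> !(v <-> w)) <-> ((!(w || v) -> ((w -> v) <-> ((w <-> v) -> w))) <-> (!(v || w) <-> !!v))) = 1 || 1 = 1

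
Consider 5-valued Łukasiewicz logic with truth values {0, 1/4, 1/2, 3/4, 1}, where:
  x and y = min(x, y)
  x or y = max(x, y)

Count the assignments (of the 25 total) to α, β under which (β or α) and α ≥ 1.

value 1: 5 assignments (counts)
value 3/4: 5 assignments
value 1/2: 5 assignments
value 1/4: 5 assignments
value 0: 5 assignments
So 5 of the 25 assignments meet the threshold.

5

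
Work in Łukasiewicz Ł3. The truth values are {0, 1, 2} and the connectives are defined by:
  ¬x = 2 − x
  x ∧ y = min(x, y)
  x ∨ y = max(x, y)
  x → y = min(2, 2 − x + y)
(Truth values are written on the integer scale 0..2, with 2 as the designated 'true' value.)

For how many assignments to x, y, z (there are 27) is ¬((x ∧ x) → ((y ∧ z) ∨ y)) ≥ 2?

value 2: 3 assignments (counts)
value 1: 6 assignments
value 0: 18 assignments
So 3 of the 27 assignments meet the threshold.

3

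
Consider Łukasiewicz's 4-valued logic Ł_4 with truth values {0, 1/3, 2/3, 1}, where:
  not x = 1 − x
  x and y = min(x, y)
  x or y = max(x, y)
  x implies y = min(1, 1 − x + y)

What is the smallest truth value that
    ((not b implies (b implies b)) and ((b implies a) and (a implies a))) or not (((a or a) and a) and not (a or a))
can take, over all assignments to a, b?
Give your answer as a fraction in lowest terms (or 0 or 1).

2/3

Take a = 1/3, b = 2/3:
not b = not 2/3 = 1/3
b implies b = 2/3 implies 2/3 = 1
not b implies (b implies b) = 1/3 implies 1 = 1
b implies a = 2/3 implies 1/3 = 2/3
a implies a = 1/3 implies 1/3 = 1
(b implies a) and (a implies a) = 2/3 and 1 = 2/3
(not b implies (b implies b)) and ((b implies a) and (a implies a)) = 1 and 2/3 = 2/3
a or a = 1/3 or 1/3 = 1/3
(a or a) and a = 1/3 and 1/3 = 1/3
a or a = 1/3 or 1/3 = 1/3
not (a or a) = not 1/3 = 2/3
((a or a) and a) and not (a or a) = 1/3 and 2/3 = 1/3
not (((a or a) and a) and not (a or a)) = not 1/3 = 2/3
((not b implies (b implies b)) and ((b implies a) and (a implies a))) or not (((a or a) and a) and not (a or a)) = 2/3 or 2/3 = 2/3
No assignment yields a value below 2/3, so this is the minimum.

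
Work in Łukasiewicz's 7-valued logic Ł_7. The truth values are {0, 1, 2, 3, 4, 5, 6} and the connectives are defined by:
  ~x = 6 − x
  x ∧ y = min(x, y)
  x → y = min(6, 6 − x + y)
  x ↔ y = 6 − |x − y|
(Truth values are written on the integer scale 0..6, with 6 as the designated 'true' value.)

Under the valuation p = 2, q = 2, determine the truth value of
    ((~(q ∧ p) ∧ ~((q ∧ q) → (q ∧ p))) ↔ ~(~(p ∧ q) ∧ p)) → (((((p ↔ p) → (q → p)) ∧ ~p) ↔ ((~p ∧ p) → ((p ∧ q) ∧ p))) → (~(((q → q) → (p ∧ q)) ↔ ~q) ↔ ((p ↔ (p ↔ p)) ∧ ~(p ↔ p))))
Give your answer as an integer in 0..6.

6

q ∧ p = 2 ∧ 2 = 2
~(q ∧ p) = ~2 = 4
q ∧ q = 2 ∧ 2 = 2
q ∧ p = 2 ∧ 2 = 2
(q ∧ q) → (q ∧ p) = 2 → 2 = 6
~((q ∧ q) → (q ∧ p)) = ~6 = 0
~(q ∧ p) ∧ ~((q ∧ q) → (q ∧ p)) = 4 ∧ 0 = 0
p ∧ q = 2 ∧ 2 = 2
~(p ∧ q) = ~2 = 4
~(p ∧ q) ∧ p = 4 ∧ 2 = 2
~(~(p ∧ q) ∧ p) = ~2 = 4
(~(q ∧ p) ∧ ~((q ∧ q) → (q ∧ p))) ↔ ~(~(p ∧ q) ∧ p) = 0 ↔ 4 = 2
p ↔ p = 2 ↔ 2 = 6
q → p = 2 → 2 = 6
(p ↔ p) → (q → p) = 6 → 6 = 6
~p = ~2 = 4
((p ↔ p) → (q → p)) ∧ ~p = 6 ∧ 4 = 4
~p = ~2 = 4
~p ∧ p = 4 ∧ 2 = 2
p ∧ q = 2 ∧ 2 = 2
(p ∧ q) ∧ p = 2 ∧ 2 = 2
(~p ∧ p) → ((p ∧ q) ∧ p) = 2 → 2 = 6
(((p ↔ p) → (q → p)) ∧ ~p) ↔ ((~p ∧ p) → ((p ∧ q) ∧ p)) = 4 ↔ 6 = 4
q → q = 2 → 2 = 6
p ∧ q = 2 ∧ 2 = 2
(q → q) → (p ∧ q) = 6 → 2 = 2
~q = ~2 = 4
((q → q) → (p ∧ q)) ↔ ~q = 2 ↔ 4 = 4
~(((q → q) → (p ∧ q)) ↔ ~q) = ~4 = 2
p ↔ p = 2 ↔ 2 = 6
p ↔ (p ↔ p) = 2 ↔ 6 = 2
p ↔ p = 2 ↔ 2 = 6
~(p ↔ p) = ~6 = 0
(p ↔ (p ↔ p)) ∧ ~(p ↔ p) = 2 ∧ 0 = 0
~(((q → q) → (p ∧ q)) ↔ ~q) ↔ ((p ↔ (p ↔ p)) ∧ ~(p ↔ p)) = 2 ↔ 0 = 4
((((p ↔ p) → (q → p)) ∧ ~p) ↔ ((~p ∧ p) → ((p ∧ q) ∧ p))) → (~(((q → q) → (p ∧ q)) ↔ ~q) ↔ ((p ↔ (p ↔ p)) ∧ ~(p ↔ p))) = 4 → 4 = 6
((~(q ∧ p) ∧ ~((q ∧ q) → (q ∧ p))) ↔ ~(~(p ∧ q) ∧ p)) → (((((p ↔ p) → (q → p)) ∧ ~p) ↔ ((~p ∧ p) → ((p ∧ q) ∧ p))) → (~(((q → q) → (p ∧ q)) ↔ ~q) ↔ ((p ↔ (p ↔ p)) ∧ ~(p ↔ p)))) = 2 → 6 = 6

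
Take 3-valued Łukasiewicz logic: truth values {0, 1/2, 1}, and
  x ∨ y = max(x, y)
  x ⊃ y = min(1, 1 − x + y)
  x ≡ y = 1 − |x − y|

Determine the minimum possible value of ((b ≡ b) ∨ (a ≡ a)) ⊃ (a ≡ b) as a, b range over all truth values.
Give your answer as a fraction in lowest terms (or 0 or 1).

Take a = 0, b = 1:
b ≡ b = 1 ≡ 1 = 1
a ≡ a = 0 ≡ 0 = 1
(b ≡ b) ∨ (a ≡ a) = 1 ∨ 1 = 1
a ≡ b = 0 ≡ 1 = 0
((b ≡ b) ∨ (a ≡ a)) ⊃ (a ≡ b) = 1 ⊃ 0 = 0
No assignment yields a value below 0, so this is the minimum.

0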